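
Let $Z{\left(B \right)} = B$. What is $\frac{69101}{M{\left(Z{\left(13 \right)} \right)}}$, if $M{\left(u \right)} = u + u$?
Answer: $\frac{69101}{26} \approx 2657.7$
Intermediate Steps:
$M{\left(u \right)} = 2 u$
$\frac{69101}{M{\left(Z{\left(13 \right)} \right)}} = \frac{69101}{2 \cdot 13} = \frac{69101}{26}$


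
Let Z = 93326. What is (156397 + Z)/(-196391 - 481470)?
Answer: -249723/677861 ≈ -0.36840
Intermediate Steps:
(156397 + Z)/(-196391 - 481470) = (156397 + 93326)/(-196391 - 481470) = 249723/(-677861) = 249723*(-1/677861) = -249723/677861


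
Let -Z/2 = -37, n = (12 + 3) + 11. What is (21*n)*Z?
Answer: 40404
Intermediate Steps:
n = 26 (n = 15 + 11 = 26)
Z = 74 (Z = -2*(-37) = 74)
(21*n)*Z = (21*26)*74 = 546*74 = 40404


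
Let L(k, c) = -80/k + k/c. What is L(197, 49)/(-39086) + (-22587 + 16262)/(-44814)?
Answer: 7742990288/54896736489 ≈ 0.14105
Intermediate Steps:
L(197, 49)/(-39086) + (-22587 + 16262)/(-44814) = (-80/197 + 197/49)/(-39086) + (-22587 + 16262)/(-44814) = (-80*1/197 + 197*(1/49))*(-1/39086) - 6325*(-1/44814) = (-80/197 + 197/49)*(-1/39086) + 575/4074 = (34889/9653)*(-1/39086) + 575/4074 = -34889/377297158 + 575/4074 = 7742990288/54896736489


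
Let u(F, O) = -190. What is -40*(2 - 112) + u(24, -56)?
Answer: 4210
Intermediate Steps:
-40*(2 - 112) + u(24, -56) = -40*(2 - 112) - 190 = -40*(-110) - 190 = 4400 - 190 = 4210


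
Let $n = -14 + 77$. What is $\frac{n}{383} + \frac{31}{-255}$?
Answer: $\frac{4192}{97665} \approx 0.042922$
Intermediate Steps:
$n = 63$
$\frac{n}{383} + \frac{31}{-255} = \frac{63}{383} + \frac{31}{-255} = 63 \cdot \frac{1}{383} + 31 \left(- \frac{1}{255}\right) = \frac{63}{383} - \frac{31}{255} = \frac{4192}{97665}$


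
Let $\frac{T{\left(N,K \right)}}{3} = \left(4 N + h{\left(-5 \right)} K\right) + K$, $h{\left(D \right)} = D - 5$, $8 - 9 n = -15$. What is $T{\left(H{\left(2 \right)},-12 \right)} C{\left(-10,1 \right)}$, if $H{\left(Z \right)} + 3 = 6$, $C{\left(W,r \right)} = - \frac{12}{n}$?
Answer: $- \frac{38880}{23} \approx -1690.4$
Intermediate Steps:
$n = \frac{23}{9}$ ($n = \frac{8}{9} - - \frac{5}{3} = \frac{8}{9} + \frac{5}{3} = \frac{23}{9} \approx 2.5556$)
$h{\left(D \right)} = -5 + D$
$C{\left(W,r \right)} = - \frac{108}{23}$ ($C{\left(W,r \right)} = - \frac{12}{\frac{23}{9}} = \left(-12\right) \frac{9}{23} = - \frac{108}{23}$)
$H{\left(Z \right)} = 3$ ($H{\left(Z \right)} = -3 + 6 = 3$)
$T{\left(N,K \right)} = - 27 K + 12 N$ ($T{\left(N,K \right)} = 3 \left(\left(4 N + \left(-5 - 5\right) K\right) + K\right) = 3 \left(\left(4 N - 10 K\right) + K\right) = 3 \left(\left(- 10 K + 4 N\right) + K\right) = 3 \left(- 9 K + 4 N\right) = - 27 K + 12 N$)
$T{\left(H{\left(2 \right)},-12 \right)} C{\left(-10,1 \right)} = \left(\left(-27\right) \left(-12\right) + 12 \cdot 3\right) \left(- \frac{108}{23}\right) = \left(324 + 36\right) \left(- \frac{108}{23}\right) = 360 \left(- \frac{108}{23}\right) = - \frac{38880}{23}$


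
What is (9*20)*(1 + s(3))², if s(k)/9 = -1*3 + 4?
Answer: 18000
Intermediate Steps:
s(k) = 9 (s(k) = 9*(-1*3 + 4) = 9*(-3 + 4) = 9*1 = 9)
(9*20)*(1 + s(3))² = (9*20)*(1 + 9)² = 180*10² = 180*100 = 18000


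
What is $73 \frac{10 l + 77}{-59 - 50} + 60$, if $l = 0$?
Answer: $\frac{919}{109} \approx 8.4312$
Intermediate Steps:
$73 \frac{10 l + 77}{-59 - 50} + 60 = 73 \frac{10 \cdot 0 + 77}{-59 - 50} + 60 = 73 \frac{0 + 77}{-109} + 60 = 73 \cdot 77 \left(- \frac{1}{109}\right) + 60 = 73 \left(- \frac{77}{109}\right) + 60 = - \frac{5621}{109} + 60 = \frac{919}{109}$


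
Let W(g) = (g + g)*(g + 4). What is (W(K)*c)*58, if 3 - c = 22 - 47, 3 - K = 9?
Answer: 38976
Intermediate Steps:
K = -6 (K = 3 - 1*9 = 3 - 9 = -6)
c = 28 (c = 3 - (22 - 47) = 3 - 1*(-25) = 3 + 25 = 28)
W(g) = 2*g*(4 + g) (W(g) = (2*g)*(4 + g) = 2*g*(4 + g))
(W(K)*c)*58 = ((2*(-6)*(4 - 6))*28)*58 = ((2*(-6)*(-2))*28)*58 = (24*28)*58 = 672*58 = 38976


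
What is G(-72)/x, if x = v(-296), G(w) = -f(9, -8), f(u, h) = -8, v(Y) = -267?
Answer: -8/267 ≈ -0.029963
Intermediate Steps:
G(w) = 8 (G(w) = -1*(-8) = 8)
x = -267
G(-72)/x = 8/(-267) = 8*(-1/267) = -8/267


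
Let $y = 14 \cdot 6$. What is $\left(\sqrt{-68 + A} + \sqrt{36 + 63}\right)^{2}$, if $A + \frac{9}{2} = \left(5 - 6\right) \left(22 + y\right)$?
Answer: $- \frac{159}{2} + 3 i \sqrt{7854} \approx -79.5 + 265.87 i$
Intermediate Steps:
$y = 84$
$A = - \frac{221}{2}$ ($A = - \frac{9}{2} + \left(5 - 6\right) \left(22 + 84\right) = - \frac{9}{2} - 106 = - \frac{221}{2} \approx -110.5$)
$\left(\sqrt{-68 + A} + \sqrt{36 + 63}\right)^{2} = \left(\sqrt{-68 - \frac{221}{2}} + \sqrt{36 + 63}\right)^{2} = \left(\sqrt{- \frac{357}{2}} + \sqrt{99}\right)^{2} = \left(\frac{i \sqrt{714}}{2} + 3 \sqrt{11}\right)^{2} = \left(3 \sqrt{11} + \frac{i \sqrt{714}}{2}\right)^{2}$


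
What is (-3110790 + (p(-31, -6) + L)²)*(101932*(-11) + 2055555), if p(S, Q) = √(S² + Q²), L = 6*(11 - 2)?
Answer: -2902764501731 + 100904724*√997 ≈ -2.8996e+12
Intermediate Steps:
L = 54 (L = 6*9 = 54)
p(S, Q) = √(Q² + S²)
(-3110790 + (p(-31, -6) + L)²)*(101932*(-11) + 2055555) = (-3110790 + (√((-6)² + (-31)²) + 54)²)*(101932*(-11) + 2055555) = (-3110790 + (√(36 + 961) + 54)²)*(-1121252 + 2055555) = (-3110790 + (√997 + 54)²)*934303 = (-3110790 + (54 + √997)²)*934303 = -2906420429370 + 934303*(54 + √997)²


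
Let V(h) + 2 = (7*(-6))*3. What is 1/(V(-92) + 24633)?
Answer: 1/24505 ≈ 4.0808e-5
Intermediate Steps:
V(h) = -128 (V(h) = -2 + (7*(-6))*3 = -2 - 42*3 = -2 - 126 = -128)
1/(V(-92) + 24633) = 1/(-128 + 24633) = 1/24505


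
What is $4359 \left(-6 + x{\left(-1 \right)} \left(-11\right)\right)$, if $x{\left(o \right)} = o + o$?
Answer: $69744$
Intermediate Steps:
$x{\left(o \right)} = 2 o$
$4359 \left(-6 + x{\left(-1 \right)} \left(-11\right)\right) = 4359 \left(-6 + 2 \left(-1\right) \left(-11\right)\right) = 4359 \left(-6 - -22\right) = 4359 \left(-6 + 22\right) = 4359 \cdot 16 = 69744$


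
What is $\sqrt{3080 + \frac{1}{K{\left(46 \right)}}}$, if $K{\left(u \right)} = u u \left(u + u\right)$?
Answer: $\frac{\sqrt{13790564503}}{2116} \approx 55.498$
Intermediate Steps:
$K{\left(u \right)} = 2 u^{3}$ ($K{\left(u \right)} = u^{2} \cdot 2 u = 2 u^{3}$)
$\sqrt{3080 + \frac{1}{K{\left(46 \right)}}} = \sqrt{3080 + \frac{1}{2 \cdot 46^{3}}} = \sqrt{3080 + \frac{1}{2 \cdot 97336}} = \sqrt{3080 + \frac{1}{194672}} = \sqrt{\frac{599589761}{194672}} = \frac{\sqrt{13790564503}}{2116}$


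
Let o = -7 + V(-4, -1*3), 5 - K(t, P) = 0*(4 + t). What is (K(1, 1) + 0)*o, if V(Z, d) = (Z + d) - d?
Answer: -55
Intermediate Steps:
V(Z, d) = Z
K(t, P) = 5 (K(t, P) = 5 - 0*(4 + t) = 5 - 1*0 = 5 + 0 = 5)
o = -11 (o = -7 - 4 = -11)
(K(1, 1) + 0)*o = (5 + 0)*(-11) = 5*(-11) = -55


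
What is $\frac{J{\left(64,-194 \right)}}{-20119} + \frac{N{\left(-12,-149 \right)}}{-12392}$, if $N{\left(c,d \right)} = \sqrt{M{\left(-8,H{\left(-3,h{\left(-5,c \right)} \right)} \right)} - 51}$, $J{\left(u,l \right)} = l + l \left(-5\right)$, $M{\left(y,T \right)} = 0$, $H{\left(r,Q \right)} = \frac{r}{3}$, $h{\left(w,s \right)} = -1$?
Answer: $- \frac{776}{20119} - \frac{i \sqrt{51}}{12392} \approx -0.038571 - 0.00057629 i$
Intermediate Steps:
$H{\left(r,Q \right)} = \frac{r}{3}$ ($H{\left(r,Q \right)} = r \frac{1}{3} = \frac{r}{3}$)
$J{\left(u,l \right)} = - 4 l$ ($J{\left(u,l \right)} = l - 5 l = - 4 l$)
$N{\left(c,d \right)} = i \sqrt{51}$ ($N{\left(c,d \right)} = \sqrt{0 - 51} = \sqrt{-51} = i \sqrt{51}$)
$\frac{J{\left(64,-194 \right)}}{-20119} + \frac{N{\left(-12,-149 \right)}}{-12392} = \frac{\left(-4\right) \left(-194\right)}{-20119} + \frac{i \sqrt{51}}{-12392} = 776 \left(- \frac{1}{20119}\right) + i \sqrt{51} \left(- \frac{1}{12392}\right) = - \frac{776}{20119} - \frac{i \sqrt{51}}{12392}$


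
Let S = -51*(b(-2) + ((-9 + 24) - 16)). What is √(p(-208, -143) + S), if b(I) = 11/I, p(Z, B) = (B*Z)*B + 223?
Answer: 15*I*√75606/2 ≈ 2062.2*I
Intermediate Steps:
p(Z, B) = 223 + Z*B² (p(Z, B) = Z*B² + 223 = 223 + Z*B²)
S = 663/2 (S = -51*(11/(-2) + ((-9 + 24) - 16)) = -51*(11*(-½) + (15 - 16)) = -51*(-11/2 - 1) = -51*(-13/2) = 663/2 ≈ 331.50)
√(p(-208, -143) + S) = √((223 - 208*(-143)²) + 663/2) = √((223 - 208*20449) + 663/2) = √((223 - 4253392) + 663/2) = √(-4253169 + 663/2) = √(-8505675/2) = 15*I*√75606/2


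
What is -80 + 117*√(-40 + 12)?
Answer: -80 + 234*I*√7 ≈ -80.0 + 619.11*I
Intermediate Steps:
-80 + 117*√(-40 + 12) = -80 + 117*√(-28) = -80 + 117*(2*I*√7) = -80 + 234*I*√7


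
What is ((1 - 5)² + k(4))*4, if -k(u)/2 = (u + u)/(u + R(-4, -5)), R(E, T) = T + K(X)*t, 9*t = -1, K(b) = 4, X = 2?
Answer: 1408/13 ≈ 108.31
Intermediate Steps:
t = -⅑ (t = (⅑)*(-1) = -⅑ ≈ -0.11111)
R(E, T) = -4/9 + T (R(E, T) = T + 4*(-⅑) = T - 4/9 = -4/9 + T)
k(u) = -4*u/(-49/9 + u) (k(u) = -2*(u + u)/(u + (-4/9 - 5)) = -2*2*u/(u - 49/9) = -2*2*u/(-49/9 + u) = -4*u/(-49/9 + u))
((1 - 5)² + k(4))*4 = ((1 - 5)² - 36*4/(-49 + 9*4))*4 = ((-4)² - 36*4/(-49 + 36))*4 = (16 - 36*4/(-13))*4 = (16 - 36*4*(-1/13))*4 = (16 + 144/13)*4 = (352/13)*4 = 1408/13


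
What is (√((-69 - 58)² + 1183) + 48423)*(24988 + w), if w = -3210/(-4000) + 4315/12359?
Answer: 5982001646398497/4943600 + 123536370039*√1082/1235900 ≈ 1.2133e+9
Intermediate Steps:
w = 5693239/4943600 (w = -3210*(-1/4000) + 4315*(1/12359) = 321/400 + 4315/12359 = 5693239/4943600 ≈ 1.1516)
(√((-69 - 58)² + 1183) + 48423)*(24988 + w) = (√((-69 - 58)² + 1183) + 48423)*(24988 + 5693239/4943600) = (√((-127)² + 1183) + 48423)*(123536370039/4943600) = (√(16129 + 1183) + 48423)*(123536370039/4943600) = (√17312 + 48423)*(123536370039/4943600) = (4*√1082 + 48423)*(123536370039/4943600) = (48423 + 4*√1082)*(123536370039/4943600) = 5982001646398497/4943600 + 123536370039*√1082/1235900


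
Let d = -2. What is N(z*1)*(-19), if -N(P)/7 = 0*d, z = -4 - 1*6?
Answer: 0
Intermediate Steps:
z = -10 (z = -4 - 6 = -10)
N(P) = 0 (N(P) = -0*(-2) = -7*0 = 0)
N(z*1)*(-19) = 0*(-19) = 0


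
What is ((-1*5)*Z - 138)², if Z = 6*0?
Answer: 19044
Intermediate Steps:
Z = 0
((-1*5)*Z - 138)² = (-1*5*0 - 138)² = (-5*0 - 138)² = (0 - 138)² = (-138)² = 19044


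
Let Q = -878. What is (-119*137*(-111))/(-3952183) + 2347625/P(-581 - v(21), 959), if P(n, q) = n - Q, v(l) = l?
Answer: 9277744156667/1090802508 ≈ 8505.4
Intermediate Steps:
P(n, q) = 878 + n (P(n, q) = n - 1*(-878) = n + 878 = 878 + n)
(-119*137*(-111))/(-3952183) + 2347625/P(-581 - v(21), 959) = (-119*137*(-111))/(-3952183) + 2347625/(878 + (-581 - 1*21)) = -16303*(-111)*(-1/3952183) + 2347625/(878 + (-581 - 21)) = 1809633*(-1/3952183) + 2347625/(878 - 602) = -1809633/3952183 + 2347625/276 = 9277744156667/1090802508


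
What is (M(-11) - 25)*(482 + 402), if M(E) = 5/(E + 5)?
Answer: -68510/3 ≈ -22837.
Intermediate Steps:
M(E) = 5/(5 + E)
(M(-11) - 25)*(482 + 402) = (5/(5 - 11) - 25)*(482 + 402) = (5/(-6) - 25)*884 = (5*(-⅙) - 25)*884 = (-⅚ - 25)*884 = -155/6*884 = -68510/3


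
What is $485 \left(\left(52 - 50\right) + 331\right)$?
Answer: $161505$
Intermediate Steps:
$485 \left(\left(52 - 50\right) + 331\right) = 485 \left(2 + 331\right) = 485 \cdot 333 = 161505$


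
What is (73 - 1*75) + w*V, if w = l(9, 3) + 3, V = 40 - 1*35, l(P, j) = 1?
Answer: 18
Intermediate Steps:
V = 5 (V = 40 - 35 = 5)
w = 4 (w = 1 + 3 = 4)
(73 - 1*75) + w*V = (73 - 1*75) + 4*5 = (73 - 75) + 20 = -2 + 20 = 18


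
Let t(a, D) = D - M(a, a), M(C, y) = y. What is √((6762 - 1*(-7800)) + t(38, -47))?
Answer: √14477 ≈ 120.32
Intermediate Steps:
t(a, D) = D - a
√((6762 - 1*(-7800)) + t(38, -47)) = √((6762 - 1*(-7800)) + (-47 - 1*38)) = √((6762 + 7800) + (-47 - 38)) = √(14562 - 85) = √14477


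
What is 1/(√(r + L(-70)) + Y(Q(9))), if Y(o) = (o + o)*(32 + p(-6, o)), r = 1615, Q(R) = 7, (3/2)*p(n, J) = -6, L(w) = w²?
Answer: 392/147149 - √6515/147149 ≈ 0.0021154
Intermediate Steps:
p(n, J) = -4 (p(n, J) = (⅔)*(-6) = -4)
Y(o) = 56*o (Y(o) = (o + o)*(32 - 4) = (2*o)*28 = 56*o)
1/(√(r + L(-70)) + Y(Q(9))) = 1/(√(1615 + (-70)²) + 56*7) = 1/(√(1615 + 4900) + 392) = 1/(√6515 + 392) = 1/(392 + √6515)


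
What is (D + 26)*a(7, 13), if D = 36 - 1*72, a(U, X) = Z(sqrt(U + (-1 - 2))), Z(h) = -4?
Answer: 40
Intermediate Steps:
a(U, X) = -4
D = -36 (D = 36 - 72 = -36)
(D + 26)*a(7, 13) = (-36 + 26)*(-4) = -10*(-4) = 40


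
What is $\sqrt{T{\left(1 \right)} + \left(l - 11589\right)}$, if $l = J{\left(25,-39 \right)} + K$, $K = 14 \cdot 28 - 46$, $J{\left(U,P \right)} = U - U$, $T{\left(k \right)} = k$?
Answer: $i \sqrt{11242} \approx 106.03 i$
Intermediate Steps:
$J{\left(U,P \right)} = 0$
$K = 346$ ($K = 392 - 46 = 346$)
$l = 346$ ($l = 0 + 346 = 346$)
$\sqrt{T{\left(1 \right)} + \left(l - 11589\right)} = \sqrt{1 + \left(346 - 11589\right)} = \sqrt{1 - 11243} = \sqrt{-11242} = i \sqrt{11242}$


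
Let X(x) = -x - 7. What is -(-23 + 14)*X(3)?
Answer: -90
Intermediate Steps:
X(x) = -7 - x
-(-23 + 14)*X(3) = -(-23 + 14)*(-7 - 1*3) = -(-9)*(-7 - 3) = -(-9)*(-10) = -1*90 = -90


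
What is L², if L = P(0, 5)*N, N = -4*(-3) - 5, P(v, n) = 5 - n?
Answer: 0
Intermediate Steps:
N = 7 (N = 12 - 5 = 7)
L = 0 (L = (5 - 1*5)*7 = (5 - 5)*7 = 0*7 = 0)
L² = 0² = 0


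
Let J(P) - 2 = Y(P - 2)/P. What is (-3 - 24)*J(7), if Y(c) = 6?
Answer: -540/7 ≈ -77.143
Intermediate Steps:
J(P) = 2 + 6/P
(-3 - 24)*J(7) = (-3 - 24)*(2 + 6/7) = -27*(2 + 6*(⅐)) = -27*(2 + 6/7) = -27*20/7 = -540/7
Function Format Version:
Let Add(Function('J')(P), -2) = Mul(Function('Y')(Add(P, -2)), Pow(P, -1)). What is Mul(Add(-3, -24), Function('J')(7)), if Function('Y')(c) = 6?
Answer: Rational(-540, 7) ≈ -77.143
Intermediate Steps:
Function('J')(P) = Add(2, Mul(6, Pow(P, -1)))
Mul(Add(-3, -24), Function('J')(7)) = Mul(Add(-3, -24), Add(2, Mul(6, Pow(7, -1)))) = Mul(-27, Add(2, Mul(6, Rational(1, 7)))) = Mul(-27, Add(2, Rational(6, 7))) = Mul(-27, Rational(20, 7)) = Rational(-540, 7)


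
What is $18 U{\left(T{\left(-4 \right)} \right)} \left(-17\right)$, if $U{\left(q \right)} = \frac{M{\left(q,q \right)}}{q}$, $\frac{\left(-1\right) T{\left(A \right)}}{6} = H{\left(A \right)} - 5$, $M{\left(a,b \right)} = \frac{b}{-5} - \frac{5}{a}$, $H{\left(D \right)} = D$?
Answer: $\frac{49997}{810} \approx 61.725$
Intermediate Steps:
$M{\left(a,b \right)} = - \frac{5}{a} - \frac{b}{5}$ ($M{\left(a,b \right)} = b \left(- \frac{1}{5}\right) - \frac{5}{a} = - \frac{b}{5} - \frac{5}{a} = - \frac{5}{a} - \frac{b}{5}$)
$T{\left(A \right)} = 30 - 6 A$ ($T{\left(A \right)} = - 6 \left(A - 5\right) = - 6 \left(-5 + A\right) = 30 - 6 A$)
$U{\left(q \right)} = \frac{- \frac{5}{q} - \frac{q}{5}}{q}$
$18 U{\left(T{\left(-4 \right)} \right)} \left(-17\right) = 18 \left(- \frac{1}{5} - \frac{5}{\left(30 - -24\right)^{2}}\right) \left(-17\right) = 18 \left(- \frac{1}{5} - \frac{5}{\left(30 + 24\right)^{2}}\right) \left(-17\right) = 18 \left(- \frac{1}{5} - \frac{5}{2916}\right) \left(-17\right) = 18 \left(- \frac{2941}{14580}\right) \left(-17\right) = \left(- \frac{2941}{810}\right) \left(-17\right) = \frac{49997}{810}$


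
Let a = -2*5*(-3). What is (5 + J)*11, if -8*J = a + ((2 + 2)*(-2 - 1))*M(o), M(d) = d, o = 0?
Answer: 55/4 ≈ 13.750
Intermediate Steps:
a = 30 (a = -10*(-3) = 30)
J = -15/4 (J = -(30 + ((2 + 2)*(-2 - 1))*0)/8 = -(30 + (4*(-3))*0)/8 = -(30 - 12*0)/8 = -(30 + 0)/8 = -⅛*30 = -15/4 ≈ -3.7500)
(5 + J)*11 = (5 - 15/4)*11 = (5/4)*11 = 55/4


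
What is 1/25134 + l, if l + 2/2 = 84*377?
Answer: 795918379/25134 ≈ 31667.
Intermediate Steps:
l = 31667 (l = -1 + 84*377 = -1 + 31668 = 31667)
1/25134 + l = 1/25134 + 31667 = 795918379/25134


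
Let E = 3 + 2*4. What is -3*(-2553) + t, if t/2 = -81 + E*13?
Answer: 7783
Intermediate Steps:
E = 11 (E = 3 + 8 = 11)
t = 124 (t = 2*(-81 + 11*13) = 2*(-81 + 143) = 2*62 = 124)
-3*(-2553) + t = -3*(-2553) + 124 = 7659 + 124 = 7783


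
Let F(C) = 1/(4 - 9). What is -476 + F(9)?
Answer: -2381/5 ≈ -476.20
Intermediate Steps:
F(C) = -⅕ (F(C) = 1/(-5) = -⅕)
-476 + F(9) = -476 - ⅕ = -2381/5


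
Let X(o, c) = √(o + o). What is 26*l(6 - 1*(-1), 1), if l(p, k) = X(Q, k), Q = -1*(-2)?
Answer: 52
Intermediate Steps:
Q = 2
X(o, c) = √2*√o (X(o, c) = √(2*o) = √2*√o)
l(p, k) = 2 (l(p, k) = √2*√2 = 2)
26*l(6 - 1*(-1), 1) = 26*2 = 52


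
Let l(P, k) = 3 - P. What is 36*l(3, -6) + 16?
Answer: 16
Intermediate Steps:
36*l(3, -6) + 16 = 36*(3 - 1*3) + 16 = 36*(3 - 3) + 16 = 36*0 + 16 = 0 + 16 = 16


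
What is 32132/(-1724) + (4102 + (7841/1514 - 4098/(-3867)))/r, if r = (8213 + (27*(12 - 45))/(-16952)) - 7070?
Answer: -122595713742398803/8149166879521401 ≈ -15.044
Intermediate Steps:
r = 19377027/16952 (r = (8213 + (27*(-33))*(-1/16952)) - 7070 = (8213 - 891*(-1/16952)) - 7070 = (8213 + 891/16952) - 7070 = 139227667/16952 - 7070 = 19377027/16952 ≈ 1143.1)
32132/(-1724) + (4102 + (7841/1514 - 4098/(-3867)))/r = 32132/(-1724) + (4102 + (7841/1514 - 4098/(-3867)))/(19377027/16952) = 32132*(-1/1724) + (4102 + (7841*(1/1514) - 4098*(-1/3867)))*(16952/19377027) = -8033/431 + (4102 + (7841/1514 + 1366/1289))*(16952/19377027) = -8033/431 + (4102 + 12175173/1951546)*(16952/19377027) = -8033/431 + (8017416865/1951546)*(16952/19377027) = -8033/431 + 67955625347740/18907579766871 = -122595713742398803/8149166879521401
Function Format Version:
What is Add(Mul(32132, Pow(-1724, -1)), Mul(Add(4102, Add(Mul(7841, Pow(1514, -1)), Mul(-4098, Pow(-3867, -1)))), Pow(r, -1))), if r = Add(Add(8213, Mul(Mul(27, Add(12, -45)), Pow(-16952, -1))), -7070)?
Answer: Rational(-122595713742398803, 8149166879521401) ≈ -15.044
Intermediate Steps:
r = Rational(19377027, 16952) (r = Add(Add(8213, Mul(Mul(27, -33), Rational(-1, 16952))), -7070) = Add(Add(8213, Mul(-891, Rational(-1, 16952))), -7070) = Add(Add(8213, Rational(891, 16952)), -7070) = Add(Rational(139227667, 16952), -7070) = Rational(19377027, 16952) ≈ 1143.1)
Add(Mul(32132, Pow(-1724, -1)), Mul(Add(4102, Add(Mul(7841, Pow(1514, -1)), Mul(-4098, Pow(-3867, -1)))), Pow(r, -1))) = Add(Mul(32132, Pow(-1724, -1)), Mul(Add(4102, Add(Mul(7841, Pow(1514, -1)), Mul(-4098, Pow(-3867, -1)))), Pow(Rational(19377027, 16952), -1))) = Add(Mul(32132, Rational(-1, 1724)), Mul(Add(4102, Add(Mul(7841, Rational(1, 1514)), Mul(-4098, Rational(-1, 3867)))), Rational(16952, 19377027))) = Add(Rational(-8033, 431), Mul(Add(4102, Add(Rational(7841, 1514), Rational(1366, 1289))), Rational(16952, 19377027))) = Add(Rational(-8033, 431), Mul(Add(4102, Rational(12175173, 1951546)), Rational(16952, 19377027))) = Add(Rational(-8033, 431), Mul(Rational(8017416865, 1951546), Rational(16952, 19377027))) = Add(Rational(-8033, 431), Rational(67955625347740, 18907579766871)) = Rational(-122595713742398803, 8149166879521401)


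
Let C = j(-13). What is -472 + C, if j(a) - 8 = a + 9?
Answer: -468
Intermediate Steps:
j(a) = 17 + a (j(a) = 8 + (a + 9) = 8 + (9 + a) = 17 + a)
C = 4 (C = 17 - 13 = 4)
-472 + C = -472 + 4 = -468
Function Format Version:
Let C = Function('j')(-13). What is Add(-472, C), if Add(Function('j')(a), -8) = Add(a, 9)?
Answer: -468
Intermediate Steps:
Function('j')(a) = Add(17, a) (Function('j')(a) = Add(8, Add(a, 9)) = Add(8, Add(9, a)) = Add(17, a))
C = 4 (C = Add(17, -13) = 4)
Add(-472, C) = Add(-472, 4) = -468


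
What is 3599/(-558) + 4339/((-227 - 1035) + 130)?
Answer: -3247615/315828 ≈ -10.283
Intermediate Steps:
3599/(-558) + 4339/((-227 - 1035) + 130) = 3599*(-1/558) + 4339/(-1262 + 130) = -3599/558 + 4339/(-1132) = -3599/558 + 4339*(-1/1132) = -3599/558 - 4339/1132 = -3247615/315828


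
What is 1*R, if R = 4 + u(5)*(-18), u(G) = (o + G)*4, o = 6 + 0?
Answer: -788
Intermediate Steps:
o = 6
u(G) = 24 + 4*G (u(G) = (6 + G)*4 = 24 + 4*G)
R = -788 (R = 4 + (24 + 4*5)*(-18) = 4 + (24 + 20)*(-18) = 4 + 44*(-18) = 4 - 792 = -788)
1*R = 1*(-788) = -788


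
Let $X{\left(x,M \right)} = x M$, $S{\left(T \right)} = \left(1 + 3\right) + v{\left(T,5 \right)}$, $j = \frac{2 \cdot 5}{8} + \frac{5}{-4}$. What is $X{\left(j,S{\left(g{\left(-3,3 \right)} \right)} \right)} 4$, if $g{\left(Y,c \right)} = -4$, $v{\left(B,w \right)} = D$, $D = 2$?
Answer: $0$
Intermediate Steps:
$v{\left(B,w \right)} = 2$
$j = 0$ ($j = 10 \cdot \frac{1}{8} + 5 \left(- \frac{1}{4}\right) = \frac{5}{4} - \frac{5}{4} = 0$)
$S{\left(T \right)} = 6$ ($S{\left(T \right)} = \left(1 + 3\right) + 2 = 4 + 2 = 6$)
$X{\left(x,M \right)} = M x$
$X{\left(j,S{\left(g{\left(-3,3 \right)} \right)} \right)} 4 = 6 \cdot 0 \cdot 4 = 0 \cdot 4 = 0$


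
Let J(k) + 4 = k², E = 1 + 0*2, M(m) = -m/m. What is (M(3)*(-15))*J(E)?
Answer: -45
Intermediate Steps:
M(m) = -1 (M(m) = -1*1 = -1)
E = 1 (E = 1 + 0 = 1)
J(k) = -4 + k²
(M(3)*(-15))*J(E) = (-1*(-15))*(-4 + 1²) = 15*(-4 + 1) = 15*(-3) = -45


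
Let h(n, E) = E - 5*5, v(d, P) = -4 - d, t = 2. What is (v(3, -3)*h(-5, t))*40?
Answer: 6440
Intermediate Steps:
h(n, E) = -25 + E (h(n, E) = E - 25 = -25 + E)
(v(3, -3)*h(-5, t))*40 = ((-4 - 1*3)*(-25 + 2))*40 = ((-4 - 3)*(-23))*40 = -7*(-23)*40 = 161*40 = 6440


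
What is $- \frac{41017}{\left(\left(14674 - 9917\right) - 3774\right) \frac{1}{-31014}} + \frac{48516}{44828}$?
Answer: $\frac{14256450497073}{11016481} \approx 1.2941 \cdot 10^{6}$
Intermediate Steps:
$- \frac{41017}{\left(\left(14674 - 9917\right) - 3774\right) \frac{1}{-31014}} + \frac{48516}{44828} = - \frac{41017}{\left(4757 - 3774\right) \left(- \frac{1}{31014}\right)} + 48516 \cdot \frac{1}{44828} = - \frac{41017}{983 \left(- \frac{1}{31014}\right)} + \frac{12129}{11207} = - \frac{41017}{- \frac{983}{31014}} + \frac{12129}{11207} = \left(-41017\right) \left(- \frac{31014}{983}\right) + \frac{12129}{11207} = \frac{1272101238}{983} + \frac{12129}{11207} = \frac{14256450497073}{11016481}$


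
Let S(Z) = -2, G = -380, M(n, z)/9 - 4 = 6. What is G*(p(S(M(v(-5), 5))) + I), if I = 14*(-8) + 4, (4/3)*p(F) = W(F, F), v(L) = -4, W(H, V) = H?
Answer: 41610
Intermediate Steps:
M(n, z) = 90 (M(n, z) = 36 + 9*6 = 36 + 54 = 90)
p(F) = 3*F/4
I = -108 (I = -112 + 4 = -108)
G*(p(S(M(v(-5), 5))) + I) = -380*((3/4)*(-2) - 108) = -380*(-3/2 - 108) = -380*(-219/2) = 41610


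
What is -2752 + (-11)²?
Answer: -2631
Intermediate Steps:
-2752 + (-11)² = -2752 + 121 = -2631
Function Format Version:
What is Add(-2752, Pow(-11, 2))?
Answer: -2631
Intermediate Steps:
Add(-2752, Pow(-11, 2)) = Add(-2752, 121) = -2631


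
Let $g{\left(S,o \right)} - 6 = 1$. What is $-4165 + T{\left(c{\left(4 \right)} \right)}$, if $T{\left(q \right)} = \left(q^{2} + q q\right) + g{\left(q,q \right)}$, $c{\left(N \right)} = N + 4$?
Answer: $-4030$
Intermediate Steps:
$g{\left(S,o \right)} = 7$ ($g{\left(S,o \right)} = 6 + 1 = 7$)
$c{\left(N \right)} = 4 + N$
$T{\left(q \right)} = 7 + 2 q^{2}$ ($T{\left(q \right)} = \left(q^{2} + q q\right) + 7 = \left(q^{2} + q^{2}\right) + 7 = 2 q^{2} + 7 = 7 + 2 q^{2}$)
$-4165 + T{\left(c{\left(4 \right)} \right)} = -4165 + \left(7 + 2 \left(4 + 4\right)^{2}\right) = -4165 + \left(7 + 2 \cdot 8^{2}\right) = -4165 + \left(7 + 2 \cdot 64\right) = -4165 + \left(7 + 128\right) = -4165 + 135 = -4030$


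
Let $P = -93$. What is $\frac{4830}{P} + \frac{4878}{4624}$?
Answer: $- \frac{3646711}{71672} \approx -50.881$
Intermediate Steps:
$\frac{4830}{P} + \frac{4878}{4624} = \frac{4830}{-93} + \frac{4878}{4624} = 4830 \left(- \frac{1}{93}\right) + 4878 \cdot \frac{1}{4624} = - \frac{1610}{31} + \frac{2439}{2312} = - \frac{3646711}{71672}$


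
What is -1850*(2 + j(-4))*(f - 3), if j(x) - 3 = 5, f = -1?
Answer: 74000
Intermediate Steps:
j(x) = 8 (j(x) = 3 + 5 = 8)
-1850*(2 + j(-4))*(f - 3) = -1850*(2 + 8)*(-1 - 3) = -18500*(-4) = -1850*(-40) = 74000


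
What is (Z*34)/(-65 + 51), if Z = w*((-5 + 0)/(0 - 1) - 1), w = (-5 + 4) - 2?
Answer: 204/7 ≈ 29.143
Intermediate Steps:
w = -3 (w = -1 - 2 = -3)
Z = -12 (Z = -3*((-5 + 0)/(0 - 1) - 1) = -3*(-5/(-1) - 1) = -3*(-5*(-1) - 1) = -3*(5 - 1) = -3*4 = -12)
(Z*34)/(-65 + 51) = (-12*34)/(-65 + 51) = -408/(-14) = -408*(-1/14) = 204/7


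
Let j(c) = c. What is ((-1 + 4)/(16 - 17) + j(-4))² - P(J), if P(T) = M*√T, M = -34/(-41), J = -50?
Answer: 49 - 170*I*√2/41 ≈ 49.0 - 5.8638*I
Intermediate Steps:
M = 34/41 (M = -34*(-1/41) = 34/41 ≈ 0.82927)
P(T) = 34*√T/41
((-1 + 4)/(16 - 17) + j(-4))² - P(J) = ((-1 + 4)/(16 - 17) - 4)² - 34*√(-50)/41 = (3/(-1) - 4)² - 34*5*I*√2/41 = (3*(-1) - 4)² - 170*I*√2/41 = (-3 - 4)² - 170*I*√2/41 = (-7)² - 170*I*√2/41 = 49 - 170*I*√2/41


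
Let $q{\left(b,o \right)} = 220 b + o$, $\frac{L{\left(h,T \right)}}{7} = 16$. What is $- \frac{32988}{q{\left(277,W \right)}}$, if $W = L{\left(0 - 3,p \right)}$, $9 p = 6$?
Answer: $- \frac{8247}{15263} \approx -0.54033$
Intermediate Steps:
$p = \frac{2}{3}$ ($p = \frac{1}{9} \cdot 6 = \frac{2}{3} \approx 0.66667$)
$L{\left(h,T \right)} = 112$ ($L{\left(h,T \right)} = 7 \cdot 16 = 112$)
$W = 112$
$q{\left(b,o \right)} = o + 220 b$
$- \frac{32988}{q{\left(277,W \right)}} = - \frac{32988}{112 + 220 \cdot 277} = - \frac{32988}{112 + 60940} = - \frac{32988}{61052} = \left(-32988\right) \frac{1}{61052} = - \frac{8247}{15263}$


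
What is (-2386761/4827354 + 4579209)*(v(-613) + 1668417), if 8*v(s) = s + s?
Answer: 49170317897212239125/6436472 ≈ 7.6393e+12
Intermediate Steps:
v(s) = s/4 (v(s) = (s + s)/8 = (2*s)/8 = s/4)
(-2386761/4827354 + 4579209)*(v(-613) + 1668417) = (-2386761/4827354 + 4579209)*((1/4)*(-613) + 1668417) = (-2386761*1/4827354 + 4579209)*(-613/4 + 1668417) = (-795587/1609118 + 4579209)*(6673055/4) = (7368486832075/1609118)*(6673055/4) = 49170317897212239125/6436472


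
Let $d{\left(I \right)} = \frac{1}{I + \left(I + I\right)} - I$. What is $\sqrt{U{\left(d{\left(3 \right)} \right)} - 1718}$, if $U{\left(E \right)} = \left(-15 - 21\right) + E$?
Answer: $\frac{2 i \sqrt{3953}}{3} \approx 41.915 i$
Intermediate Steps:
$d{\left(I \right)} = - I + \frac{1}{3 I}$ ($d{\left(I \right)} = \frac{1}{I + 2 I} - I = \frac{1}{3 I} - I = - I + \frac{1}{3 I}$)
$U{\left(E \right)} = -36 + E$
$\sqrt{U{\left(d{\left(3 \right)} \right)} - 1718} = \sqrt{\left(-36 + \left(\left(-1\right) 3 + \frac{1}{3 \cdot 3}\right)\right) - 1718} = \sqrt{\left(-36 + \left(-3 + \frac{1}{3} \cdot \frac{1}{3}\right)\right) - 1718} = \sqrt{\left(-36 + \left(-3 + \frac{1}{9}\right)\right) - 1718} = \sqrt{\left(-36 - \frac{26}{9}\right) - 1718} = \sqrt{- \frac{350}{9} - 1718} = \sqrt{- \frac{15812}{9}} = \frac{2 i \sqrt{3953}}{3}$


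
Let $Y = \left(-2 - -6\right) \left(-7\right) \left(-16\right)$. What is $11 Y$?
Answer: $4928$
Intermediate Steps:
$Y = 448$ ($Y = \left(-2 + 6\right) \left(-7\right) \left(-16\right) = 4 \left(-7\right) \left(-16\right) = \left(-28\right) \left(-16\right) = 448$)
$11 Y = 11 \cdot 448 = 4928$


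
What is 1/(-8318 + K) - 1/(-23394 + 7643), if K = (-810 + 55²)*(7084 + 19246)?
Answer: 58328383/918482266632 ≈ 6.3505e-5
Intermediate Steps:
K = 58320950 (K = (-810 + 3025)*26330 = 2215*26330 = 58320950)
1/(-8318 + K) - 1/(-23394 + 7643) = 1/(-8318 + 58320950) - 1/(-23394 + 7643) = 1/58312632 - 1/(-15751) = 1/58312632 - 1*(-1/15751) = 1/58312632 + 1/15751 = 58328383/918482266632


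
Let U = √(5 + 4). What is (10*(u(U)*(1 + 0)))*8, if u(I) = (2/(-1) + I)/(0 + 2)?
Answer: 40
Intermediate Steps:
U = 3 (U = √9 = 3)
u(I) = -1 + I/2 (u(I) = (2*(-1) + I)/2 = (-2 + I)*(½) = -1 + I/2)
(10*(u(U)*(1 + 0)))*8 = (10*((-1 + (½)*3)*(1 + 0)))*8 = (10*((-1 + 3/2)*1))*8 = (10*((½)*1))*8 = (10*(½))*8 = 5*8 = 40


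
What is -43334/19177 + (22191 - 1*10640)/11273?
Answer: -266990655/216182321 ≈ -1.2350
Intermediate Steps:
-43334/19177 + (22191 - 1*10640)/11273 = -43334*1/19177 + (22191 - 10640)*(1/11273) = -43334/19177 + 11551*(1/11273) = -43334/19177 + 11551/11273 = -266990655/216182321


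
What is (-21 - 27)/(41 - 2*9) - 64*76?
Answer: -111920/23 ≈ -4866.1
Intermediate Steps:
(-21 - 27)/(41 - 2*9) - 64*76 = -48/(41 - 18) - 4864 = -48/23 - 4864 = -111920/23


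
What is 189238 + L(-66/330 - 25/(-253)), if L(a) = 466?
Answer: 189704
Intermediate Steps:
189238 + L(-66/330 - 25/(-253)) = 189238 + 466 = 189704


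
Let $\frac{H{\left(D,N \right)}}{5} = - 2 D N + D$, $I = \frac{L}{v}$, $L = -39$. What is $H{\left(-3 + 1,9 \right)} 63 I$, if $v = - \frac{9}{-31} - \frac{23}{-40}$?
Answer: $- \frac{517935600}{1073} \approx -4.827 \cdot 10^{5}$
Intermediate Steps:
$v = \frac{1073}{1240}$ ($v = \left(-9\right) \left(- \frac{1}{31}\right) - - \frac{23}{40} = \frac{9}{31} + \frac{23}{40} = \frac{1073}{1240} \approx 0.86532$)
$I = - \frac{48360}{1073}$ ($I = - \frac{39}{\frac{1073}{1240}} = \left(-39\right) \frac{1240}{1073} = - \frac{48360}{1073} \approx -45.07$)
$H{\left(D,N \right)} = 5 D - 10 D N$ ($H{\left(D,N \right)} = 5 \left(- 2 D N + D\right) = 5 \left(D - 2 D N\right) = 5 D - 10 D N$)
$H{\left(-3 + 1,9 \right)} 63 I = 5 \left(-3 + 1\right) \left(1 - 18\right) 63 \left(- \frac{48360}{1073}\right) = 5 \left(-2\right) \left(1 - 18\right) 63 \left(- \frac{48360}{1073}\right) = 5 \left(-2\right) \left(-17\right) 63 \left(- \frac{48360}{1073}\right) = 170 \cdot 63 \left(- \frac{48360}{1073}\right) = 10710 \left(- \frac{48360}{1073}\right) = - \frac{517935600}{1073}$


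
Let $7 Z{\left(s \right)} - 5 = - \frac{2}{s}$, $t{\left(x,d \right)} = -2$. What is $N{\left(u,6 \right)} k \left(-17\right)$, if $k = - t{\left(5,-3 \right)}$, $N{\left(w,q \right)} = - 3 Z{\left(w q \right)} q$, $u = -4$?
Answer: $\frac{3111}{7} \approx 444.43$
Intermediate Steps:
$Z{\left(s \right)} = \frac{5}{7} - \frac{2}{7 s}$ ($Z{\left(s \right)} = \frac{5}{7} + \frac{\left(-2\right) \frac{1}{s}}{7} = \frac{5}{7} - \frac{2}{7 s}$)
$N{\left(w,q \right)} = - \frac{3 \left(-2 + 5 q w\right)}{7 w}$ ($N{\left(w,q \right)} = - 3 \frac{-2 + 5 w q}{7 w q} q = - 3 \frac{-2 + 5 q w}{7 q w} q = - \frac{3 \left(-2 + 5 q w\right)}{7 q w} q = - \frac{3 \left(-2 + 5 q w\right)}{7 w}$)
$k = 2$ ($k = \left(-1\right) \left(-2\right) = 2$)
$N{\left(u,6 \right)} k \left(-17\right) = \frac{3 \left(2 - 30 \left(-4\right)\right)}{7 \left(-4\right)} 2 \left(-17\right) = \frac{3}{7} \left(- \frac{1}{4}\right) \left(2 + 120\right) 2 \left(-17\right) = \frac{3}{7} \left(- \frac{1}{4}\right) 122 \cdot 2 \left(-17\right) = \left(- \frac{183}{14}\right) 2 \left(-17\right) = \left(- \frac{183}{7}\right) \left(-17\right) = \frac{3111}{7}$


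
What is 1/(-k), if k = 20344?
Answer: -1/20344 ≈ -4.9155e-5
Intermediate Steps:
1/(-k) = 1/(-1*20344) = 1/(-20344) = -1/20344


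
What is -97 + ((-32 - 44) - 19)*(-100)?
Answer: 9403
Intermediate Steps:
-97 + ((-32 - 44) - 19)*(-100) = -97 + (-76 - 19)*(-100) = -97 - 95*(-100) = -97 + 9500 = 9403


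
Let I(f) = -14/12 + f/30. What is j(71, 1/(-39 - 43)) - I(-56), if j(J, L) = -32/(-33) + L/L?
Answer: 1651/330 ≈ 5.0030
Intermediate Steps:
j(J, L) = 65/33 (j(J, L) = -32*(-1/33) + 1 = 32/33 + 1 = 65/33)
I(f) = -7/6 + f/30 (I(f) = -14*1/12 + f*(1/30) = -7/6 + f/30)
j(71, 1/(-39 - 43)) - I(-56) = 65/33 - (-7/6 + (1/30)*(-56)) = 65/33 - (-7/6 - 28/15) = 65/33 - 1*(-91/30) = 65/33 + 91/30 = 1651/330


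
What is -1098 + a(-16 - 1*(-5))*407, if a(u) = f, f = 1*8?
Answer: 2158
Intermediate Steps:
f = 8
a(u) = 8
-1098 + a(-16 - 1*(-5))*407 = -1098 + 8*407 = -1098 + 3256 = 2158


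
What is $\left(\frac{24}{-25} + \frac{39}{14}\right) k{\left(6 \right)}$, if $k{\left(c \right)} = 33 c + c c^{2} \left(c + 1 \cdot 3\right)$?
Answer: $\frac{97767}{25} \approx 3910.7$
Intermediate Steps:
$k{\left(c \right)} = 33 c + c^{3} \left(3 + c\right)$ ($k{\left(c \right)} = 33 c + c^{3} \left(c + 3\right) = 33 c + c^{3} \left(3 + c\right)$)
$\left(\frac{24}{-25} + \frac{39}{14}\right) k{\left(6 \right)} = \left(\frac{24}{-25} + \frac{39}{14}\right) 6 \left(33 + 6^{3} + 3 \cdot 6^{2}\right) = \left(24 \left(- \frac{1}{25}\right) + 39 \cdot \frac{1}{14}\right) 6 \left(33 + 216 + 3 \cdot 36\right) = \left(- \frac{24}{25} + \frac{39}{14}\right) 6 \left(33 + 216 + 108\right) = \frac{639 \cdot 6 \cdot 357}{350} = \frac{639}{350} \cdot 2142 = \frac{97767}{25}$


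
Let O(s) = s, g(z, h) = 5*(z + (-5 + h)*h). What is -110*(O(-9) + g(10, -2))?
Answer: -12210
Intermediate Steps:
g(z, h) = 5*z + 5*h*(-5 + h) (g(z, h) = 5*(z + h*(-5 + h)) = 5*z + 5*h*(-5 + h))
-110*(O(-9) + g(10, -2)) = -110*(-9 + (-25*(-2) + 5*10 + 5*(-2)**2)) = -110*(-9 + (50 + 50 + 5*4)) = -110*(-9 + (50 + 50 + 20)) = -110*(-9 + 120) = -110*111 = -12210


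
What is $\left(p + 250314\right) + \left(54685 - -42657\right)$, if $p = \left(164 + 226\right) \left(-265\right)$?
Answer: $244306$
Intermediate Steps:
$p = -103350$ ($p = 390 \left(-265\right) = -103350$)
$\left(p + 250314\right) + \left(54685 - -42657\right) = \left(-103350 + 250314\right) + \left(54685 - -42657\right) = 146964 + \left(54685 + 42657\right) = 146964 + 97342 = 244306$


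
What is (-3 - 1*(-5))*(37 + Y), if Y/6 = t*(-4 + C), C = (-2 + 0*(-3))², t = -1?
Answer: 74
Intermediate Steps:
C = 4 (C = (-2 + 0)² = (-2)² = 4)
Y = 0 (Y = 6*(-(-4 + 4)) = 6*(-1*0) = 6*0 = 0)
(-3 - 1*(-5))*(37 + Y) = (-3 - 1*(-5))*(37 + 0) = (-3 + 5)*37 = 2*37 = 74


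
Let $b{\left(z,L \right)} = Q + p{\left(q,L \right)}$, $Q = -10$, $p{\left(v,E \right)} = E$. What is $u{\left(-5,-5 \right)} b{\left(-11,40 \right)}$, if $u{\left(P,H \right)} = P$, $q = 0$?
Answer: $-150$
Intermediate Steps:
$b{\left(z,L \right)} = -10 + L$
$u{\left(-5,-5 \right)} b{\left(-11,40 \right)} = - 5 \left(-10 + 40\right) = \left(-5\right) 30 = -150$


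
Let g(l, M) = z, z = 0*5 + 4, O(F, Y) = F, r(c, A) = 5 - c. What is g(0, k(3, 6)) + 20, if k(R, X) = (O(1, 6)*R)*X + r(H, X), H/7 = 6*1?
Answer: 24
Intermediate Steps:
H = 42 (H = 7*(6*1) = 7*6 = 42)
k(R, X) = -37 + R*X (k(R, X) = (1*R)*X + (5 - 1*42) = R*X + (5 - 42) = R*X - 37 = -37 + R*X)
z = 4 (z = 0 + 4 = 4)
g(l, M) = 4
g(0, k(3, 6)) + 20 = 4 + 20 = 24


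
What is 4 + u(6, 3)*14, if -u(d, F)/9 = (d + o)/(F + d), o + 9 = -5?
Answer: 116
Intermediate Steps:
o = -14 (o = -9 - 5 = -14)
u(d, F) = -9*(-14 + d)/(F + d) (u(d, F) = -9*(d - 14)/(F + d) = -9*(-14 + d)/(F + d))
4 + u(6, 3)*14 = 4 + (9*(14 - 1*6)/(3 + 6))*14 = 4 + (9*(14 - 6)/9)*14 = 4 + (9*(⅑)*8)*14 = 4 + 8*14 = 4 + 112 = 116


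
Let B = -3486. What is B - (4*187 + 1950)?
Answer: -6184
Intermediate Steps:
B - (4*187 + 1950) = -3486 - (4*187 + 1950) = -3486 - (748 + 1950) = -3486 - 1*2698 = -3486 - 2698 = -6184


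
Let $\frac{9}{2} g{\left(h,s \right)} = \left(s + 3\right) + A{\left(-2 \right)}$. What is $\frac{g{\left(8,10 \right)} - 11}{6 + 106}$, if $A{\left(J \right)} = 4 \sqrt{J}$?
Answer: $- \frac{73}{1008} + \frac{i \sqrt{2}}{126} \approx -0.072421 + 0.011224 i$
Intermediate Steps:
$g{\left(h,s \right)} = \frac{2}{3} + \frac{2 s}{9} + \frac{8 i \sqrt{2}}{9}$ ($g{\left(h,s \right)} = \frac{2 \left(\left(s + 3\right) + 4 \sqrt{-2}\right)}{9} = \frac{2 \left(\left(3 + s\right) + 4 i \sqrt{2}\right)}{9} = \frac{2 \left(3 + s + 4 i \sqrt{2}\right)}{9} = \frac{2}{3} + \frac{2 s}{9} + \frac{8 i \sqrt{2}}{9}$)
$\frac{g{\left(8,10 \right)} - 11}{6 + 106} = \frac{\left(\frac{2}{3} + \frac{2}{9} \cdot 10 + \frac{8 i \sqrt{2}}{9}\right) - 11}{6 + 106} = \frac{\left(\frac{2}{3} + \frac{20}{9} + \frac{8 i \sqrt{2}}{9}\right) - 11}{112} = \frac{\left(\frac{26}{9} + \frac{8 i \sqrt{2}}{9}\right) - 11}{112} = \frac{- \frac{73}{9} + \frac{8 i \sqrt{2}}{9}}{112} = - \frac{73}{1008} + \frac{i \sqrt{2}}{126}$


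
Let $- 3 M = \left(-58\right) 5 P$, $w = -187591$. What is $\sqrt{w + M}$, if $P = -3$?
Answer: $i \sqrt{187881} \approx 433.45 i$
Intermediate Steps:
$M = -290$ ($M = - \frac{\left(-58\right) 5 \left(-3\right)}{3} = - \frac{\left(-290\right) \left(-3\right)}{3} = \left(- \frac{1}{3}\right) 870 = -290$)
$\sqrt{w + M} = \sqrt{-187591 - 290} = \sqrt{-187881} = i \sqrt{187881}$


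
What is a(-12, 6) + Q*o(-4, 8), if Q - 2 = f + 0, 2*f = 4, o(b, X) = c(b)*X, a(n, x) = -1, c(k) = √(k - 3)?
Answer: -1 + 32*I*√7 ≈ -1.0 + 84.664*I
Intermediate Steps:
c(k) = √(-3 + k)
o(b, X) = X*√(-3 + b) (o(b, X) = √(-3 + b)*X = X*√(-3 + b))
f = 2 (f = (½)*4 = 2)
Q = 4 (Q = 2 + (2 + 0) = 2 + 2 = 4)
a(-12, 6) + Q*o(-4, 8) = -1 + 4*(8*√(-3 - 4)) = -1 + 4*(8*√(-7)) = -1 + 4*(8*(I*√7)) = -1 + 4*(8*I*√7) = -1 + 32*I*√7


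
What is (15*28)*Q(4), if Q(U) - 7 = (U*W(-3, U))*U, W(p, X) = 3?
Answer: 23100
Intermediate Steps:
Q(U) = 7 + 3*U**2 (Q(U) = 7 + (U*3)*U = 7 + (3*U)*U = 7 + 3*U**2)
(15*28)*Q(4) = (15*28)*(7 + 3*4**2) = 420*(7 + 3*16) = 420*(7 + 48) = 420*55 = 23100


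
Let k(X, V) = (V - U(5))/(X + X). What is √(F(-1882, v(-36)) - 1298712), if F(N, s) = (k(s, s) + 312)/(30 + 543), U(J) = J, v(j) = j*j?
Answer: I*√2210481618439362/41256 ≈ 1139.6*I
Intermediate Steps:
v(j) = j²
k(X, V) = (-5 + V)/(2*X) (k(X, V) = (V - 1*5)/(X + X) = (V - 5)/((2*X)) = (-5 + V)*(1/(2*X)) = (-5 + V)/(2*X))
F(N, s) = 104/191 + (-5 + s)/(1146*s) (F(N, s) = ((-5 + s)/(2*s) + 312)/(30 + 543) = (312 + (-5 + s)/(2*s))/573 = (312 + (-5 + s)/(2*s))*(1/573) = 104/191 + (-5 + s)/(1146*s))
√(F(-1882, v(-36)) - 1298712) = √(5*(-1 + 125*(-36)²)/(1146*((-36)²)) - 1298712) = √((5/1146)*(-1 + 125*1296)/1296 - 1298712) = √((5/1146)*(1/1296)*(-1 + 162000) - 1298712) = √((5/1146)*(1/1296)*161999 - 1298712) = √(809995/1485216 - 1298712) = √(-1928867031797/1485216) = I*√2210481618439362/41256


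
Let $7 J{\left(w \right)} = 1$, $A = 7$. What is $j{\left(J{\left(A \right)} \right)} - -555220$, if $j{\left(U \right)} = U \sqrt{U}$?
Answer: $555220 + \frac{\sqrt{7}}{49} \approx 5.5522 \cdot 10^{5}$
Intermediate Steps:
$J{\left(w \right)} = \frac{1}{7}$ ($J{\left(w \right)} = \frac{1}{7} \cdot 1 = \frac{1}{7}$)
$j{\left(U \right)} = U^{\frac{3}{2}}$
$j{\left(J{\left(A \right)} \right)} - -555220 = \left(\frac{1}{7}\right)^{\frac{3}{2}} - -555220 = \frac{\sqrt{7}}{49} + 555220 = 555220 + \frac{\sqrt{7}}{49}$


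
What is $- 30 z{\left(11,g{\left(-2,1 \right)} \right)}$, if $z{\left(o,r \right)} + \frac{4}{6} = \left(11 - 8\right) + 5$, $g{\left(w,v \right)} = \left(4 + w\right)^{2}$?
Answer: $-220$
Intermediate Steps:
$z{\left(o,r \right)} = \frac{22}{3}$ ($z{\left(o,r \right)} = - \frac{2}{3} + \left(\left(11 - 8\right) + 5\right) = - \frac{2}{3} + \left(3 + 5\right) = - \frac{2}{3} + 8 = \frac{22}{3}$)
$- 30 z{\left(11,g{\left(-2,1 \right)} \right)} = \left(-30\right) \frac{22}{3} = -220$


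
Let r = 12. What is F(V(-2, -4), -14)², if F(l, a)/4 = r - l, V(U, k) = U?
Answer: 3136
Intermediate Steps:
F(l, a) = 48 - 4*l (F(l, a) = 4*(12 - l) = 48 - 4*l)
F(V(-2, -4), -14)² = (48 - 4*(-2))² = (48 + 8)² = 56² = 3136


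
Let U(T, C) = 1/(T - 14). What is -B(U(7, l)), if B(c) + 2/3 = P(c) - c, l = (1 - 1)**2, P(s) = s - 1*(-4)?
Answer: -10/3 ≈ -3.3333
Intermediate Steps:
P(s) = 4 + s (P(s) = s + 4 = 4 + s)
l = 0 (l = 0**2 = 0)
U(T, C) = 1/(-14 + T)
B(c) = 10/3 (B(c) = -2/3 + ((4 + c) - c) = -2/3 + 4 = 10/3)
-B(U(7, l)) = -1*10/3 = -10/3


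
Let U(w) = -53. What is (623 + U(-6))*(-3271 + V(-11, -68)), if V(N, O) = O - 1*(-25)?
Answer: -1888980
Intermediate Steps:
V(N, O) = 25 + O (V(N, O) = O + 25 = 25 + O)
(623 + U(-6))*(-3271 + V(-11, -68)) = (623 - 53)*(-3271 + (25 - 68)) = 570*(-3271 - 43) = 570*(-3314) = -1888980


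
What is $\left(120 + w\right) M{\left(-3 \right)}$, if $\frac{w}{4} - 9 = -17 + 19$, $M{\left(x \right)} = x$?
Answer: $-492$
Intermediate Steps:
$w = 44$ ($w = 36 + 4 \left(-17 + 19\right) = 36 + 4 \cdot 2 = 36 + 8 = 44$)
$\left(120 + w\right) M{\left(-3 \right)} = \left(120 + 44\right) \left(-3\right) = 164 \left(-3\right) = -492$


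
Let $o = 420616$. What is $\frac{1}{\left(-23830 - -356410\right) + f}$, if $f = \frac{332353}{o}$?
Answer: $\frac{60088}{19984114519} \approx 3.0068 \cdot 10^{-6}$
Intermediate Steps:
$f = \frac{47479}{60088}$ ($f = \frac{332353}{420616} = 332353 \cdot \frac{1}{420616} = \frac{47479}{60088} \approx 0.79016$)
$\frac{1}{\left(-23830 - -356410\right) + f} = \frac{1}{\left(-23830 - -356410\right) + \frac{47479}{60088}} = \frac{1}{\left(-23830 + 356410\right) + \frac{47479}{60088}} = \frac{1}{332580 + \frac{47479}{60088}} = \frac{1}{\frac{19984114519}{60088}} = \frac{60088}{19984114519}$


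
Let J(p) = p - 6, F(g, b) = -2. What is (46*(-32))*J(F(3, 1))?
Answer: 11776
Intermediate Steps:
J(p) = -6 + p
(46*(-32))*J(F(3, 1)) = (46*(-32))*(-6 - 2) = -1472*(-8) = 11776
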